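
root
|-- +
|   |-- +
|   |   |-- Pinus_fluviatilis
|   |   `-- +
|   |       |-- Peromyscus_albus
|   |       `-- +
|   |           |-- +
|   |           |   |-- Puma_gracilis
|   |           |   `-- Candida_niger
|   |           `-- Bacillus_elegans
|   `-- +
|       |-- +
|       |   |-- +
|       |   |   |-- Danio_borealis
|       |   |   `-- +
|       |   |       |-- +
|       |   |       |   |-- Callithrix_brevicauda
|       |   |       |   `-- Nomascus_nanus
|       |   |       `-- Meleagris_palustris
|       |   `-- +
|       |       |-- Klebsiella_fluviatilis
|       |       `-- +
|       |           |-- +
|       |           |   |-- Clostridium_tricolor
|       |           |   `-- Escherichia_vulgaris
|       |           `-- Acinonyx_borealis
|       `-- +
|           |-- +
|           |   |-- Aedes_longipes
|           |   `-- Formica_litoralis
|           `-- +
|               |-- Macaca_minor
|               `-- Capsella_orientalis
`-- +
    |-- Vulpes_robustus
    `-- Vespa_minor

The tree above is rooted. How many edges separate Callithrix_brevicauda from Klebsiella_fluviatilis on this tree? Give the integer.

6

The MRCA of Callithrix_brevicauda and Klebsiella_fluviatilis is the node subtending ((Danio_borealis,((Callithrix_brevicauda,Nomascus_nanus),Meleagris_palustris)),(Klebsiella_fluviatilis,((Clostridium_tricolor,Escherichia_vulgaris),Acinonyx_borealis))).
From Callithrix_brevicauda up to that node: 4 branches. From Klebsiella_fluviatilis up to the same node: 2 branches. Total: 4 + 2 = 6.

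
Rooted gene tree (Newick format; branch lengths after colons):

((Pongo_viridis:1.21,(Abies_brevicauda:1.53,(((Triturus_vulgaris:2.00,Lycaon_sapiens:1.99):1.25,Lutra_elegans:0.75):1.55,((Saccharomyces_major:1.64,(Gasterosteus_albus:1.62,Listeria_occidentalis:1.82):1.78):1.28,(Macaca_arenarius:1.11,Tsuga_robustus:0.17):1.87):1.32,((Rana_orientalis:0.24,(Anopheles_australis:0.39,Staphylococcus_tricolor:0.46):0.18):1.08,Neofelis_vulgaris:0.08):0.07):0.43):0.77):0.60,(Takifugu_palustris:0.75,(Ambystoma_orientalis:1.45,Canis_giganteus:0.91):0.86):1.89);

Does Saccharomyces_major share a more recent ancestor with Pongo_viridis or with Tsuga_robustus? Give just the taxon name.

Tsuga_robustus

The MRCA of Saccharomyces_major and Tsuga_robustus subtends ((Saccharomyces_major,(Gasterosteus_albus,Listeria_occidentalis)),(Macaca_arenarius,Tsuga_robustus)) (5 taxa).
The MRCA of Saccharomyces_major and Pongo_viridis subtends (Pongo_viridis,(Abies_brevicauda,(((Triturus_vulgaris,Lycaon_sapiens),Lutra_elegans),((Saccharomyces_major,(Gasterosteus_albus,Listeria_occidentalis)),(Macaca_arenarius,Tsuga_robustus)),((Rana_orientalis,(Anopheles_australis,Staphylococcus_tricolor)),Neofelis_vulgaris)))) (14 taxa).
The first is nested inside the second, so Saccharomyces_major shares a more recent common ancestor with Tsuga_robustus.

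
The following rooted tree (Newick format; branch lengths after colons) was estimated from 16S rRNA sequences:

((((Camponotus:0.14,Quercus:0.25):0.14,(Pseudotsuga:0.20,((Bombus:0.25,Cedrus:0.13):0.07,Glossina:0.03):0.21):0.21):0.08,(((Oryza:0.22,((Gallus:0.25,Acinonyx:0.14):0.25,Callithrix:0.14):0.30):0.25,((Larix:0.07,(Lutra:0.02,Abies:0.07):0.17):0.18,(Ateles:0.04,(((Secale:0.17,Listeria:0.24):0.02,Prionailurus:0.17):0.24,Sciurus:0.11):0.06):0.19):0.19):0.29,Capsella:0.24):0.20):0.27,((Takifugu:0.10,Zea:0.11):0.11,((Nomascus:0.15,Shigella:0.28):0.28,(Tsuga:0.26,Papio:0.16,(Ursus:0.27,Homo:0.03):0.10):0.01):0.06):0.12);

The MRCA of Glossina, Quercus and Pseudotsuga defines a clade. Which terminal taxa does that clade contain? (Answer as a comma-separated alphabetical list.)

Bombus, Camponotus, Cedrus, Glossina, Pseudotsuga, Quercus

Tracing Glossina: it sits inside ((Bombus,Cedrus),Glossina).
Tracing Quercus: it sits inside (Camponotus,Quercus).
Tracing Pseudotsuga: it sits inside (Pseudotsuga,((Bombus,Cedrus),Glossina)).
The smallest clade enclosing all 3 is ((Camponotus,Quercus),(Pseudotsuga,((Bombus,Cedrus),Glossina))); the answer is its 6 terminal taxa in alphabetical order.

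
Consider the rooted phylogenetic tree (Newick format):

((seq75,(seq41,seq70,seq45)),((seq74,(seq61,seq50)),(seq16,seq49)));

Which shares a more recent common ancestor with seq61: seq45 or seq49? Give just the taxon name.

The MRCA of seq61 and seq49 subtends ((seq74,(seq61,seq50)),(seq16,seq49)) (5 taxa).
The MRCA of seq61 and seq45 is the root, subtending the entire tree (9 taxa).
The first is nested inside the second, so seq61 shares a more recent common ancestor with seq49.

seq49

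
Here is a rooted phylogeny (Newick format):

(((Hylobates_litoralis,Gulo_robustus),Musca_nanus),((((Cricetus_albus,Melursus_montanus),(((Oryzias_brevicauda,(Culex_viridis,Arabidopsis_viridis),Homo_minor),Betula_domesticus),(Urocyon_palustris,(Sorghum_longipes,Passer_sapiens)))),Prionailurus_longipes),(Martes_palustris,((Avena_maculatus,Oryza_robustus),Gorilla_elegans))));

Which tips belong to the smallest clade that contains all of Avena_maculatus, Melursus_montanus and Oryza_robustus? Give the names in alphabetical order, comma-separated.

Arabidopsis_viridis, Avena_maculatus, Betula_domesticus, Cricetus_albus, Culex_viridis, Gorilla_elegans, Homo_minor, Martes_palustris, Melursus_montanus, Oryza_robustus, Oryzias_brevicauda, Passer_sapiens, Prionailurus_longipes, Sorghum_longipes, Urocyon_palustris

Tracing Avena_maculatus: it sits inside (Avena_maculatus,Oryza_robustus).
Tracing Melursus_montanus: it sits inside (Cricetus_albus,Melursus_montanus).
Tracing Oryza_robustus: it sits inside (Avena_maculatus,Oryza_robustus).
The smallest clade enclosing all 3 is ((((Cricetus_albus,Melursus_montanus),(((Oryzias_brevicauda,(Culex_viridis,Arabidopsis_viridis),Homo_minor),Betula_domesticus),(Urocyon_palustris,(Sorghum_longipes,Passer_sapiens)))),Prionailurus_longipes),(Martes_palustris,((Avena_maculatus,Oryza_robustus),Gorilla_elegans))); the answer is its 15 terminal taxa in alphabetical order.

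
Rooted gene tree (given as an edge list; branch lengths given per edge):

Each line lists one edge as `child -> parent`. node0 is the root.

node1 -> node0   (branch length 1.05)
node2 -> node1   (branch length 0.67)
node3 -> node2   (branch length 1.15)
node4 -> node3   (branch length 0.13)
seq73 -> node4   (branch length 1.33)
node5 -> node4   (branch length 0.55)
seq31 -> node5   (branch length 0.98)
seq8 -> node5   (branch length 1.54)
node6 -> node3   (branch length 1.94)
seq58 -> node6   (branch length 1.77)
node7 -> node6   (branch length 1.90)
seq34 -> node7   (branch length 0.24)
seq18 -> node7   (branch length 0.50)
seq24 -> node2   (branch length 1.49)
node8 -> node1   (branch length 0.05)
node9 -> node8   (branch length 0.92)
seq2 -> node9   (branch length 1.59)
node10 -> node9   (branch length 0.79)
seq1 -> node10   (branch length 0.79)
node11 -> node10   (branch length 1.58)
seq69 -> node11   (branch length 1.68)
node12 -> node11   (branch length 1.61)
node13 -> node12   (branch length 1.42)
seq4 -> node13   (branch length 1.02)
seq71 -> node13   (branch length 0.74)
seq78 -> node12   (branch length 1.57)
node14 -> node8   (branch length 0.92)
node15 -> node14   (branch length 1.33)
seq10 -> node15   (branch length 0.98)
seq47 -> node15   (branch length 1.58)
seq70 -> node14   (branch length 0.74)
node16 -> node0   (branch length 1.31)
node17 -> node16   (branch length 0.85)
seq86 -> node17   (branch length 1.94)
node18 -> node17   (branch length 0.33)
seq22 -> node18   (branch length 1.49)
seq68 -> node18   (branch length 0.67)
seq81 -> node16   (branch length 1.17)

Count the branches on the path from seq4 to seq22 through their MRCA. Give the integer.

12

The MRCA of seq4 and seq22 is the root of the tree.
From seq4 up to that node: 8 branches. From seq22 up to the same node: 4 branches. Total: 8 + 4 = 12.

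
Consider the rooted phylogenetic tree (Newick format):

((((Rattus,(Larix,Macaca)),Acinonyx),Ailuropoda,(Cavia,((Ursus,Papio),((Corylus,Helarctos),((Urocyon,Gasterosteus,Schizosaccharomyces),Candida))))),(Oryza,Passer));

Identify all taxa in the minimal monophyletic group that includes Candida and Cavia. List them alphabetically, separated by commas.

Candida, Cavia, Corylus, Gasterosteus, Helarctos, Papio, Schizosaccharomyces, Urocyon, Ursus

Tracing Candida: it sits inside ((Urocyon,Gasterosteus,Schizosaccharomyces),Candida).
Tracing Cavia: it sits inside (Cavia,((Ursus,Papio),((Corylus,Helarctos),((Urocyon,Gasterosteus,Schizosaccharomyces),Candida)))).
The smallest clade enclosing both is (Cavia,((Ursus,Papio),((Corylus,Helarctos),((Urocyon,Gasterosteus,Schizosaccharomyces),Candida)))); the answer is its 9 terminal taxa in alphabetical order.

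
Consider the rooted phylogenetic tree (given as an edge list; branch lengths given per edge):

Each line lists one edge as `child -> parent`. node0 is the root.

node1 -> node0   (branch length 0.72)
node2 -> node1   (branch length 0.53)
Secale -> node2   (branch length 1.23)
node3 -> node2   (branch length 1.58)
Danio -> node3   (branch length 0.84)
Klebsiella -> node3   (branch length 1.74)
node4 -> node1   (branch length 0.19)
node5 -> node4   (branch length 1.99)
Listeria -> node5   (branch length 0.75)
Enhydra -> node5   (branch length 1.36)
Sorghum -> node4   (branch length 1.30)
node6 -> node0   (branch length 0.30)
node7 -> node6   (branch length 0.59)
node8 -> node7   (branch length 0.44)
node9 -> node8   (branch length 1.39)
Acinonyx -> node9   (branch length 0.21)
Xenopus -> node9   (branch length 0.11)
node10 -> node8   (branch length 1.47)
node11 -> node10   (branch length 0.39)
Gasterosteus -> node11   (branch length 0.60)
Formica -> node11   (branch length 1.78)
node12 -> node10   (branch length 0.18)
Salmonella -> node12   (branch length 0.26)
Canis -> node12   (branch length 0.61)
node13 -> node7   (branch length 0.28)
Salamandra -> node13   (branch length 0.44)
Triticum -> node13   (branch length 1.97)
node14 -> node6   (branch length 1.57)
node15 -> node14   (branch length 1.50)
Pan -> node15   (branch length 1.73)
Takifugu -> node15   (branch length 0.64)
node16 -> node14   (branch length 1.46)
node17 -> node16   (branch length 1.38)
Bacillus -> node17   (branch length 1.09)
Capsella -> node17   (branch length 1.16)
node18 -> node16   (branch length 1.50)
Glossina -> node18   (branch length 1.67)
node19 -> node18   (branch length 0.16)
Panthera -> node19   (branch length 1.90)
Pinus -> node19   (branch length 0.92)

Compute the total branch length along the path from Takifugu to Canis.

The path runs Takifugu → … → MRCA → … → Canis; the MRCA is the node subtending ((((Acinonyx,Xenopus),((Gasterosteus,Formica),(Salmonella,Canis))),(Salamandra,Triticum)),((Pan,Takifugu),((Bacillus,Capsella),(Glossina,(Panthera,Pinus))))).
Branch lengths along that path: 0.64 + 1.50 + 1.57 + 0.59 + 0.44 + 1.47 + 0.18 + 0.61 = 7.00.

7.00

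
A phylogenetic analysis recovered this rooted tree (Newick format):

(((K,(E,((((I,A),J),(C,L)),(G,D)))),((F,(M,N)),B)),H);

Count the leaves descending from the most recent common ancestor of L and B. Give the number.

The MRCA of L and B is the node subtending ((K,(E,((((I,A),J),(C,L)),(G,D)))),((F,(M,N)),B)).
That clade contains 13 terminal taxa: A, B, C, D, E, F, G, I, J, K, L, M, N.

13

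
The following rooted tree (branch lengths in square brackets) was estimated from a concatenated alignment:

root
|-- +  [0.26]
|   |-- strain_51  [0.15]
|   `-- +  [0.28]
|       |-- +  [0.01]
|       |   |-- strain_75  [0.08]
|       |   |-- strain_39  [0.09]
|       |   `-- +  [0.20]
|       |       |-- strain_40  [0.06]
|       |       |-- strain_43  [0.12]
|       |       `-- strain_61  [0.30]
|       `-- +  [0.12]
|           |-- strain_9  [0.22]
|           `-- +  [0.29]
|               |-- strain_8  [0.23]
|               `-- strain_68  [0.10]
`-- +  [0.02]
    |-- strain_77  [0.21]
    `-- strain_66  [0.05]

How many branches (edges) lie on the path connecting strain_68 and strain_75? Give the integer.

5

The MRCA of strain_68 and strain_75 is the node subtending ((strain_75,strain_39,(strain_40,strain_43,strain_61)),(strain_9,(strain_8,strain_68))).
From strain_68 up to that node: 3 branches. From strain_75 up to the same node: 2 branches. Total: 3 + 2 = 5.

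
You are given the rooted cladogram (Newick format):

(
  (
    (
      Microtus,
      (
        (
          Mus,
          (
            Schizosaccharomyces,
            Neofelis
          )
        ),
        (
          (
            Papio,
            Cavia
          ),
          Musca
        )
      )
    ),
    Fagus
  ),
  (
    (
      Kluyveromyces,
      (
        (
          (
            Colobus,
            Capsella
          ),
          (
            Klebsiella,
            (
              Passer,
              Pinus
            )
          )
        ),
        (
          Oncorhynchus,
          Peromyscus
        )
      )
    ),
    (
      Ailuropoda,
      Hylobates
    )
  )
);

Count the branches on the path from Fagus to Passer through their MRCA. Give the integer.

9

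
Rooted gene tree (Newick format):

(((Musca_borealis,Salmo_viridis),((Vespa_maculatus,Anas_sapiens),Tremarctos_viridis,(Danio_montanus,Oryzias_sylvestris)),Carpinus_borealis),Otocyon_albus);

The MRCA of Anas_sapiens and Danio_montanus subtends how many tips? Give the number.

5

The MRCA of Anas_sapiens and Danio_montanus is the node subtending ((Vespa_maculatus,Anas_sapiens),Tremarctos_viridis,(Danio_montanus,Oryzias_sylvestris)).
That clade contains 5 terminal taxa: Anas_sapiens, Danio_montanus, Oryzias_sylvestris, Tremarctos_viridis, Vespa_maculatus.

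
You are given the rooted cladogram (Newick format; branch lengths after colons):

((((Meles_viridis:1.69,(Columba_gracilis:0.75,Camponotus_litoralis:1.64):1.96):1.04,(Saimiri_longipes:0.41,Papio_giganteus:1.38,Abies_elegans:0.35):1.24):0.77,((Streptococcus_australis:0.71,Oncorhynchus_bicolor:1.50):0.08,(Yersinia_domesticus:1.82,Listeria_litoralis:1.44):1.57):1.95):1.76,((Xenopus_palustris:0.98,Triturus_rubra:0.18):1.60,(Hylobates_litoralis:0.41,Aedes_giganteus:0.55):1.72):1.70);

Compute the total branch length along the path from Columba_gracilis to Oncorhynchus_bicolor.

8.05

The path runs Columba_gracilis → … → MRCA → … → Oncorhynchus_bicolor; the MRCA is the node subtending (((Meles_viridis,(Columba_gracilis,Camponotus_litoralis)),(Saimiri_longipes,Papio_giganteus,Abies_elegans)),((Streptococcus_australis,Oncorhynchus_bicolor),(Yersinia_domesticus,Listeria_litoralis))).
Branch lengths along that path: 0.75 + 1.96 + 1.04 + 0.77 + 1.95 + 0.08 + 1.50 = 8.05.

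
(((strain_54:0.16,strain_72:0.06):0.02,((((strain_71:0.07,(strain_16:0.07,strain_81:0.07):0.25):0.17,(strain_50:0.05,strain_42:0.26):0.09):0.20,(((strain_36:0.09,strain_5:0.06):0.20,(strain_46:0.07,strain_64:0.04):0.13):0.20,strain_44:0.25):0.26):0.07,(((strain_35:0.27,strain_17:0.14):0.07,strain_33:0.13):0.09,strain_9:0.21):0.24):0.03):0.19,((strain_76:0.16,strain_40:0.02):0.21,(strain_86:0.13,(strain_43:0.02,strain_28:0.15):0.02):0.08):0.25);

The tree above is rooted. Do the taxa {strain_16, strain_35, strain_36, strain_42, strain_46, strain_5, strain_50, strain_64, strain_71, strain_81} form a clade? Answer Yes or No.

The MRCA of the listed taxa subtends ((((strain_71,(strain_16,strain_81)),(strain_50,strain_42)),(((strain_36,strain_5),(strain_46,strain_64)),strain_44)),(((strain_35,strain_17),strain_33),strain_9)).
That clade also contains strain_17, strain_33, strain_44, strain_9, which are not in the proposed group, so the group is not monophyletic.

No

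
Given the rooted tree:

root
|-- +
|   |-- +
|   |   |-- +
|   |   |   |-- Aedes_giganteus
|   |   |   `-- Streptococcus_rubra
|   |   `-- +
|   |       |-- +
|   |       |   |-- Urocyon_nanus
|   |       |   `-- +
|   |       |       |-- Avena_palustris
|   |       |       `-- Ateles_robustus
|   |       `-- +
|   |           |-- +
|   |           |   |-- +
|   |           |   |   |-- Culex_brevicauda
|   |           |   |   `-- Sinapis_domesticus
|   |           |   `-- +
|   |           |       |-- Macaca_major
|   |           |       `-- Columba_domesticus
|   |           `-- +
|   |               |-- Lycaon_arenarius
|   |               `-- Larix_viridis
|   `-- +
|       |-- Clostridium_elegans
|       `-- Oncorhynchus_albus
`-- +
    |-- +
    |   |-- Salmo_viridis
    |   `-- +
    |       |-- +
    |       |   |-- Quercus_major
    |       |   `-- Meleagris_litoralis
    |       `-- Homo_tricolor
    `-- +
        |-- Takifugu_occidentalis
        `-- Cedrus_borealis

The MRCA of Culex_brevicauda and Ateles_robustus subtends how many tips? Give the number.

9

The MRCA of Culex_brevicauda and Ateles_robustus is the node subtending ((Urocyon_nanus,(Avena_palustris,Ateles_robustus)),(((Culex_brevicauda,Sinapis_domesticus),(Macaca_major,Columba_domesticus)),(Lycaon_arenarius,Larix_viridis))).
That clade contains 9 terminal taxa: Ateles_robustus, Avena_palustris, Columba_domesticus, Culex_brevicauda, Larix_viridis, Lycaon_arenarius, Macaca_major, Sinapis_domesticus, Urocyon_nanus.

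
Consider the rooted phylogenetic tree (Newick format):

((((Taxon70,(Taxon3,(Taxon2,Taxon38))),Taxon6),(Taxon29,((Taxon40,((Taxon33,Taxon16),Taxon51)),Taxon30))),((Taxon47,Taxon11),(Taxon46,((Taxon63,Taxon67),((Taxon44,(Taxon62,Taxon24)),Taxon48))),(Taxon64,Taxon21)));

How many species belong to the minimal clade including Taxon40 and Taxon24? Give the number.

The MRCA of Taxon40 and Taxon24 is the root, so the clade is the entire tree.
That clade contains 22 terminal taxa: Taxon11, Taxon16, Taxon2, Taxon21, Taxon24, Taxon29, Taxon3, Taxon30, Taxon33, Taxon38, Taxon40, Taxon44, Taxon46, Taxon47, Taxon48, Taxon51, Taxon6, Taxon62, Taxon63, Taxon64, Taxon67, Taxon70.

22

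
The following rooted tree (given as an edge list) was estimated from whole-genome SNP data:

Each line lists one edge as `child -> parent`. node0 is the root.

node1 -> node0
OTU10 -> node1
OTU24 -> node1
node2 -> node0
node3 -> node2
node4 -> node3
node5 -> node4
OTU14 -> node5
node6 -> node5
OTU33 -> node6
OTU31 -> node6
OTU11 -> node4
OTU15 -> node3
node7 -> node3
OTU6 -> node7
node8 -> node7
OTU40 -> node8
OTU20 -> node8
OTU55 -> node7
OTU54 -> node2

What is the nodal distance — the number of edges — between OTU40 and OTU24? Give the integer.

7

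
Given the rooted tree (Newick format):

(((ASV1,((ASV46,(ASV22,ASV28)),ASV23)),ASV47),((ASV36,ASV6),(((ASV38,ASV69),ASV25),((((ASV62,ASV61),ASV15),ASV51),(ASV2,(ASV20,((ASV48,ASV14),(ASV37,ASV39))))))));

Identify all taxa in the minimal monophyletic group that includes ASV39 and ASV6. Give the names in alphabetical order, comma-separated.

Tracing ASV39: it sits inside (ASV37,ASV39).
Tracing ASV6: it sits inside (ASV36,ASV6).
The smallest clade enclosing both is ((ASV36,ASV6),(((ASV38,ASV69),ASV25),((((ASV62,ASV61),ASV15),ASV51),(ASV2,(ASV20,((ASV48,ASV14),(ASV37,ASV39))))))); the answer is its 15 terminal taxa in alphabetical order.

ASV14, ASV15, ASV2, ASV20, ASV25, ASV36, ASV37, ASV38, ASV39, ASV48, ASV51, ASV6, ASV61, ASV62, ASV69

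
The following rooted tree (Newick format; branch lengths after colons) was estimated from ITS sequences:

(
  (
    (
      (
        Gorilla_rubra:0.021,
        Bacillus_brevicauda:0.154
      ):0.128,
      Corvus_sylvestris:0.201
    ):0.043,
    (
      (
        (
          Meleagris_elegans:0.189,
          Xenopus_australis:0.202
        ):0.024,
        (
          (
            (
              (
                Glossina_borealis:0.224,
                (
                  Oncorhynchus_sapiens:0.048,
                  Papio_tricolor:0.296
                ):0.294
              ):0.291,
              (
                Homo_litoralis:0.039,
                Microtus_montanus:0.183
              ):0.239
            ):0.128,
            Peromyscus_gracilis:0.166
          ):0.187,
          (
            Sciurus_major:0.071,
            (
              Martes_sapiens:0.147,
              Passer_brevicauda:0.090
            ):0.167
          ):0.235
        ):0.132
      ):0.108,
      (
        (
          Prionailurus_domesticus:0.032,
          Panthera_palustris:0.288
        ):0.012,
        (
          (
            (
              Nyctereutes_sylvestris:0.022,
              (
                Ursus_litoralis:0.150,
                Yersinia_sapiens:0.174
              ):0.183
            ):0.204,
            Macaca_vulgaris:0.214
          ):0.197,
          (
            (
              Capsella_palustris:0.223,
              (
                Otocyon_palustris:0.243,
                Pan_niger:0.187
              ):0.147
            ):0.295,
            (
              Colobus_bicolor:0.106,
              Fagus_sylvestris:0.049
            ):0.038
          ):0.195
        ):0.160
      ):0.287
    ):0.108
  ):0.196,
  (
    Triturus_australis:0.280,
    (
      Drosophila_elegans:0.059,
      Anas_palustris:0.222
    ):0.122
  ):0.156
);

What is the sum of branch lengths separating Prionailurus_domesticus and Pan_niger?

1.028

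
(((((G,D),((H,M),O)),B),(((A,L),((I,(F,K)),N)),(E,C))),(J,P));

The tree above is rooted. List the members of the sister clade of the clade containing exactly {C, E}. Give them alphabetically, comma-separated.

The clade containing exactly {C, E} attaches to the tree at the node subtending (((A,L),((I,(F,K)),N)),(E,C)).
The other lineage descending from that same node — the sister group — is ((A,L),((I,(F,K)),N)); its 6 tips in alphabetical order are the answer.

A, F, I, K, L, N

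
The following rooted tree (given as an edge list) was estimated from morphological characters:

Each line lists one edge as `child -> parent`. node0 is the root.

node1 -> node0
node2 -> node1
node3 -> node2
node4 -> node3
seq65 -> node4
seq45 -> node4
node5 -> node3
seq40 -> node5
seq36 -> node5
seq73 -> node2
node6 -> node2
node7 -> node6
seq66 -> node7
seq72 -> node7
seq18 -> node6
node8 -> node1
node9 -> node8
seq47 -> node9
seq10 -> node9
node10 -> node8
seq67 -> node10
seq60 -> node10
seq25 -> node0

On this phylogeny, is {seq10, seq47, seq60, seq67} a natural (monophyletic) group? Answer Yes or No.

Yes

The most recent common ancestor of these taxa subtends ((seq47,seq10),(seq67,seq60)).
That clade has exactly 4 tips — every listed taxon and nothing else — so the group is monophyletic.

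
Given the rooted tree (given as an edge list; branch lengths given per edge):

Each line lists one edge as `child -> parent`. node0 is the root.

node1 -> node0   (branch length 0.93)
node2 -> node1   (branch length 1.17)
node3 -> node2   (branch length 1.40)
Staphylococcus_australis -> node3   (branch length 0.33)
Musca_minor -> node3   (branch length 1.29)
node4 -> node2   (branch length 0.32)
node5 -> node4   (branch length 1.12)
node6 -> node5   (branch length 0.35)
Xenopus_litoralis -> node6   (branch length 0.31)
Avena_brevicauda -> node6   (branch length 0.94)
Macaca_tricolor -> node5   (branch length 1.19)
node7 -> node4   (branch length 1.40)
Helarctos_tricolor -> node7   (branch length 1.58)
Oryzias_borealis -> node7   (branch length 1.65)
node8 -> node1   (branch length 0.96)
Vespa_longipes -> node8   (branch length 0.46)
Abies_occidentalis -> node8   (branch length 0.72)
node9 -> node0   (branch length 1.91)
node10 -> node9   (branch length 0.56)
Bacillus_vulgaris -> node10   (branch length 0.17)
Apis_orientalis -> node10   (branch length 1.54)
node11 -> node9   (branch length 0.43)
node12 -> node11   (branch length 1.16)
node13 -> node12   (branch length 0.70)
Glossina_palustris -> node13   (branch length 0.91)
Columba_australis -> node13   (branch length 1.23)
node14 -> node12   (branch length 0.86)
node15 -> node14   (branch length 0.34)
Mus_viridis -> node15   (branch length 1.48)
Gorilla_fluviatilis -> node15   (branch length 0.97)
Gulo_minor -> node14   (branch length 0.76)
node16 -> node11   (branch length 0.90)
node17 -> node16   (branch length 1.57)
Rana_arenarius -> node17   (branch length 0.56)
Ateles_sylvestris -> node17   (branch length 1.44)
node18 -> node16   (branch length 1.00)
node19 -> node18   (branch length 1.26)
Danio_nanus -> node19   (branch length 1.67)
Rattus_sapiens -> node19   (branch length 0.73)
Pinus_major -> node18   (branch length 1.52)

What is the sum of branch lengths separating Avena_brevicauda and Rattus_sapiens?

The path runs Avena_brevicauda → … → MRCA → … → Rattus_sapiens; the MRCA is the root of the tree.
Branch lengths along that path: 0.94 + 0.35 + 1.12 + 0.32 + 1.17 + 0.93 + 1.91 + 0.43 + 0.90 + 1.00 + 1.26 + 0.73 = 11.06.

11.06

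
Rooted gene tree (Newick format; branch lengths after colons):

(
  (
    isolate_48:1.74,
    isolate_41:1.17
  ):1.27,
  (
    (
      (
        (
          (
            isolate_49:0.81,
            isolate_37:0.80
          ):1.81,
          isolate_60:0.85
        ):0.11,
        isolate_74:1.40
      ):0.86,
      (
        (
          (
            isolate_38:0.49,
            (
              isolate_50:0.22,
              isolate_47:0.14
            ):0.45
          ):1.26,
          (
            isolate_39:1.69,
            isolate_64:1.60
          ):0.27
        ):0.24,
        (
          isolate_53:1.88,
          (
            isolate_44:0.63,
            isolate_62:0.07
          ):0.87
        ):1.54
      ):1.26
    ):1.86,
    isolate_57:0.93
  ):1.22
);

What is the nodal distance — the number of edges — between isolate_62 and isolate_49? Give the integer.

The MRCA of isolate_62 and isolate_49 is the node subtending ((((isolate_49,isolate_37),isolate_60),isolate_74),(((isolate_38,(isolate_50,isolate_47)),(isolate_39,isolate_64)),(isolate_53,(isolate_44,isolate_62)))).
From isolate_62 up to that node: 4 branches. From isolate_49 up to the same node: 4 branches. Total: 4 + 4 = 8.

8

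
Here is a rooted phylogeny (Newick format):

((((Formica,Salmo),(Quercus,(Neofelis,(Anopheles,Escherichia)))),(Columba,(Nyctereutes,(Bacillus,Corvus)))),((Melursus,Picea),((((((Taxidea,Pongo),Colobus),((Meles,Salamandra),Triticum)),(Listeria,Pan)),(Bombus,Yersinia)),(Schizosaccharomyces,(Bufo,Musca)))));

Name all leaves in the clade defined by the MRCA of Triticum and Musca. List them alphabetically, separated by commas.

Bombus, Bufo, Colobus, Listeria, Meles, Musca, Pan, Pongo, Salamandra, Schizosaccharomyces, Taxidea, Triticum, Yersinia

Tracing Triticum: it sits inside ((Meles,Salamandra),Triticum).
Tracing Musca: it sits inside (Bufo,Musca).
The smallest clade enclosing both is ((((((Taxidea,Pongo),Colobus),((Meles,Salamandra),Triticum)),(Listeria,Pan)),(Bombus,Yersinia)),(Schizosaccharomyces,(Bufo,Musca))); the answer is its 13 terminal taxa in alphabetical order.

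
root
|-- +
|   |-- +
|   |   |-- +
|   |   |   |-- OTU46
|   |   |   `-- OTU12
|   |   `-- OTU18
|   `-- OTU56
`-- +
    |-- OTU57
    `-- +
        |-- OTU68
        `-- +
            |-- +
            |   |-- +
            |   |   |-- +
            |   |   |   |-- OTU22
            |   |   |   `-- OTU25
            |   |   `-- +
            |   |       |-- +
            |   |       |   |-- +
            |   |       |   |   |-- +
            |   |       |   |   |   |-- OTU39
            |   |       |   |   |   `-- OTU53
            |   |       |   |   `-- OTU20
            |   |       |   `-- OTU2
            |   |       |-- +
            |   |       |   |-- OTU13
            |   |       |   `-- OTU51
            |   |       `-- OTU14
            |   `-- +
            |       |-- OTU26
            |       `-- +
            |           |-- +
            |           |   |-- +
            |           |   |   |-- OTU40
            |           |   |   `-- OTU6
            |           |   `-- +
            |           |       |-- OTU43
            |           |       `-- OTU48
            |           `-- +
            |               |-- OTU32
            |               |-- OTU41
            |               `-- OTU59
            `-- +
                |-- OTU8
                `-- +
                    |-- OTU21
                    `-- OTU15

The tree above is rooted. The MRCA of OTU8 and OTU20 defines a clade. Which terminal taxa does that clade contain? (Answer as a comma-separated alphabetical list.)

OTU13, OTU14, OTU15, OTU2, OTU20, OTU21, OTU22, OTU25, OTU26, OTU32, OTU39, OTU40, OTU41, OTU43, OTU48, OTU51, OTU53, OTU59, OTU6, OTU8

Tracing OTU8: it sits inside (OTU8,(OTU21,OTU15)).
Tracing OTU20: it sits inside ((OTU39,OTU53),OTU20).
The smallest clade enclosing both is ((((OTU22,OTU25),((((OTU39,OTU53),OTU20),OTU2),(OTU13,OTU51),OTU14)),(OTU26,(((OTU40,OTU6),(OTU43,OTU48)),(OTU32,OTU41,OTU59)))),(OTU8,(OTU21,OTU15))); the answer is its 20 terminal taxa in alphabetical order.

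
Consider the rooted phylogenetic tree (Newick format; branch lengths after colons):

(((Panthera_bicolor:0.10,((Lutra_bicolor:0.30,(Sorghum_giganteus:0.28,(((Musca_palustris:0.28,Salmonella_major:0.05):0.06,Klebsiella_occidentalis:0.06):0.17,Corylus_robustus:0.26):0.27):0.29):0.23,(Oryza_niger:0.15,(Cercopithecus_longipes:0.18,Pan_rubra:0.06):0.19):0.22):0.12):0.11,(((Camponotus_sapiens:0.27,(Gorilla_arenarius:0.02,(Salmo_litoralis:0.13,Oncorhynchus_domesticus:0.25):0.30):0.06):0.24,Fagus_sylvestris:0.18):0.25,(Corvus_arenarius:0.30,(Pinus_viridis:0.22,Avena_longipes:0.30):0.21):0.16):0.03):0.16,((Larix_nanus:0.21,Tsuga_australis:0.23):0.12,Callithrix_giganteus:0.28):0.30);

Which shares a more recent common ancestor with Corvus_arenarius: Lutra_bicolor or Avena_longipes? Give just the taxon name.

Avena_longipes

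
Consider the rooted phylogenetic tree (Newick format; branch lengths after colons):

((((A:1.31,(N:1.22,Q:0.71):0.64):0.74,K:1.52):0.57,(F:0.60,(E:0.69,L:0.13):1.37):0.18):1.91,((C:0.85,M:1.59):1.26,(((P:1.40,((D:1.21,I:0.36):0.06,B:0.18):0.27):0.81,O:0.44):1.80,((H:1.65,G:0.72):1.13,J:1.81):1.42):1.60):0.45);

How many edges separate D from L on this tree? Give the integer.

11

The MRCA of D and L is the root of the tree.
From D up to that node: 7 branches. From L up to the same node: 4 branches. Total: 7 + 4 = 11.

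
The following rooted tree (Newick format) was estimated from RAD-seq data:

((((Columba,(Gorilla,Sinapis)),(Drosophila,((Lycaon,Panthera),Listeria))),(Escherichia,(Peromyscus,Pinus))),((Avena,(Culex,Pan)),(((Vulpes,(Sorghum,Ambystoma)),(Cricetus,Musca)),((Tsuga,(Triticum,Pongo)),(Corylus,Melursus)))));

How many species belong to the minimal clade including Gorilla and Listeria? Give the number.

The MRCA of Gorilla and Listeria is the node subtending ((Columba,(Gorilla,Sinapis)),(Drosophila,((Lycaon,Panthera),Listeria))).
That clade contains 7 terminal taxa: Columba, Drosophila, Gorilla, Listeria, Lycaon, Panthera, Sinapis.

7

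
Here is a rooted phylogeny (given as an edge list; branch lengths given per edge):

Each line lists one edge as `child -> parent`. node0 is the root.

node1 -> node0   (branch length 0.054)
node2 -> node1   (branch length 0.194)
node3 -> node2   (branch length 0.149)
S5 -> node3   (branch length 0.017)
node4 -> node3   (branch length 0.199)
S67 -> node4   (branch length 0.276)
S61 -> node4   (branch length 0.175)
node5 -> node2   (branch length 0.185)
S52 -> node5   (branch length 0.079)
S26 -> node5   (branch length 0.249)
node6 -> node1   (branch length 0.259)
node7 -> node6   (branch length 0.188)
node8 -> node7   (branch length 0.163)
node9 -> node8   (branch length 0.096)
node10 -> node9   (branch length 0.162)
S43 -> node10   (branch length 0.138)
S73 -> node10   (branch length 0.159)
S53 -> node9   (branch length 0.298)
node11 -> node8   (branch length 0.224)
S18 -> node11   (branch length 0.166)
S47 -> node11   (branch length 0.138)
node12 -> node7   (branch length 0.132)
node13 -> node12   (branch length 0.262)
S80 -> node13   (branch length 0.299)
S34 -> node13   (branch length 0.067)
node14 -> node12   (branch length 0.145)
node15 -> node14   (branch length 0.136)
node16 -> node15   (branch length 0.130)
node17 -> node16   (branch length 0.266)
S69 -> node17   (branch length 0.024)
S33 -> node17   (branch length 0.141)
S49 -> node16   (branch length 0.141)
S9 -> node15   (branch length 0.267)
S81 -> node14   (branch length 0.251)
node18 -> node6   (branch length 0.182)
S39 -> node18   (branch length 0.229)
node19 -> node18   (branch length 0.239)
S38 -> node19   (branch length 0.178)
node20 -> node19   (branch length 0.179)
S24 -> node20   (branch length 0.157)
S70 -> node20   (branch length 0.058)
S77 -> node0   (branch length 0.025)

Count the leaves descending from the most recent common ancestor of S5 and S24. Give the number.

21

The MRCA of S5 and S24 is the node subtending (((S5,(S67,S61)),(S52,S26)),(((((S43,S73),S53),(S18,S47)),((S80,S34),((((S69,S33),S49),S9),S81))),(S39,(S38,(S24,S70))))).
That clade contains 21 terminal taxa: S18, S24, S26, S33, S34, S38, S39, S43, S47, S49, S5, S52, S53, S61, S67, S69, S70, S73, S80, S81, S9.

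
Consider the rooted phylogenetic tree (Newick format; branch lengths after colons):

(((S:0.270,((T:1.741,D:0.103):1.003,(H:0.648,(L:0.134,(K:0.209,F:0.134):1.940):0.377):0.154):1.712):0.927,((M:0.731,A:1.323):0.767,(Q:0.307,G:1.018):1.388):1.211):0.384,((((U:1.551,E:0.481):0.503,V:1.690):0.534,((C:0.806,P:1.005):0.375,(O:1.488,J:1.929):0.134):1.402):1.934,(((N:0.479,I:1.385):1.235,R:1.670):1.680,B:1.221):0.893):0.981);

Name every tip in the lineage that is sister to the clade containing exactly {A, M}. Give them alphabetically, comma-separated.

G, Q

The clade containing exactly {A, M} attaches to the tree at the node subtending ((M,A),(Q,G)).
The other lineage descending from that same node — the sister group — is (Q,G); its 2 tips in alphabetical order are the answer.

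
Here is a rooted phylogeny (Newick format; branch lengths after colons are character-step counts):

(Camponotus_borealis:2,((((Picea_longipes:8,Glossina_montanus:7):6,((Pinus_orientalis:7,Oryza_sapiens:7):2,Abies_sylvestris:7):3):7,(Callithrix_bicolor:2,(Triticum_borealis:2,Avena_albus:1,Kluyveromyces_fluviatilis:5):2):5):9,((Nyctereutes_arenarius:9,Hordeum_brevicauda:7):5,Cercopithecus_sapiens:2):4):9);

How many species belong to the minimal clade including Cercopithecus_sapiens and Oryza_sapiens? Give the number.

The MRCA of Cercopithecus_sapiens and Oryza_sapiens is the node subtending ((((Picea_longipes,Glossina_montanus),((Pinus_orientalis,Oryza_sapiens),Abies_sylvestris)),(Callithrix_bicolor,(Triticum_borealis,Avena_albus,Kluyveromyces_fluviatilis))),((Nyctereutes_arenarius,Hordeum_brevicauda),Cercopithecus_sapiens)).
That clade contains 12 terminal taxa: Abies_sylvestris, Avena_albus, Callithrix_bicolor, Cercopithecus_sapiens, Glossina_montanus, Hordeum_brevicauda, Kluyveromyces_fluviatilis, Nyctereutes_arenarius, Oryza_sapiens, Picea_longipes, Pinus_orientalis, Triticum_borealis.

12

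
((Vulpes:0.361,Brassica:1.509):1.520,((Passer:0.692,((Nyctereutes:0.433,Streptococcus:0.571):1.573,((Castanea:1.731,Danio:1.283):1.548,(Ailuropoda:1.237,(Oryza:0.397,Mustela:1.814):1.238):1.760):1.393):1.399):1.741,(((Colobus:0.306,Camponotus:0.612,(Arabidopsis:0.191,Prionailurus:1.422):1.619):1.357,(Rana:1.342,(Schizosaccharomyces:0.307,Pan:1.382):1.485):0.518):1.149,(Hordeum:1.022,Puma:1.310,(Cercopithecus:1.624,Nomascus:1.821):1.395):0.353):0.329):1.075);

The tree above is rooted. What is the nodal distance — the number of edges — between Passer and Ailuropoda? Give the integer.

5

The MRCA of Passer and Ailuropoda is the node subtending (Passer,((Nyctereutes,Streptococcus),((Castanea,Danio),(Ailuropoda,(Oryza,Mustela))))).
From Passer up to that node: 1 branch. From Ailuropoda up to the same node: 4 branches. Total: 1 + 4 = 5.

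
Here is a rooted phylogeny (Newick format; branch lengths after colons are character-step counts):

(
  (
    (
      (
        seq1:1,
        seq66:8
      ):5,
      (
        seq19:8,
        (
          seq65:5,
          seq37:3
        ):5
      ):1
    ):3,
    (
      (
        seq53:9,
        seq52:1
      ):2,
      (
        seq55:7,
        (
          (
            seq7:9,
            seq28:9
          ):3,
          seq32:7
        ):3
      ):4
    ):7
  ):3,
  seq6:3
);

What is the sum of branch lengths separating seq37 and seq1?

15

The path runs seq37 → … → MRCA → … → seq1; the MRCA is the node subtending ((seq1,seq66),(seq19,(seq65,seq37))).
Branch lengths along that path: 3 + 5 + 1 + 5 + 1 = 15.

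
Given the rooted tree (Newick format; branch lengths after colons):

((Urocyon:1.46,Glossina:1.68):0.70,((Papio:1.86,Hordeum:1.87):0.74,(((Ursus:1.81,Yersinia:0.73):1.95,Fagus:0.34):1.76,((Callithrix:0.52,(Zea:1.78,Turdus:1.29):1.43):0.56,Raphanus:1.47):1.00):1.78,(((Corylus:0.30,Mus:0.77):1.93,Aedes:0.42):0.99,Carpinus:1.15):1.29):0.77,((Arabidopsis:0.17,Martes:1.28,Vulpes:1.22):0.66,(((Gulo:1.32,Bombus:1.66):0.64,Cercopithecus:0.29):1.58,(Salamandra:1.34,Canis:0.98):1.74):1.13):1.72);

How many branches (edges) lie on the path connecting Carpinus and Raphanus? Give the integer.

5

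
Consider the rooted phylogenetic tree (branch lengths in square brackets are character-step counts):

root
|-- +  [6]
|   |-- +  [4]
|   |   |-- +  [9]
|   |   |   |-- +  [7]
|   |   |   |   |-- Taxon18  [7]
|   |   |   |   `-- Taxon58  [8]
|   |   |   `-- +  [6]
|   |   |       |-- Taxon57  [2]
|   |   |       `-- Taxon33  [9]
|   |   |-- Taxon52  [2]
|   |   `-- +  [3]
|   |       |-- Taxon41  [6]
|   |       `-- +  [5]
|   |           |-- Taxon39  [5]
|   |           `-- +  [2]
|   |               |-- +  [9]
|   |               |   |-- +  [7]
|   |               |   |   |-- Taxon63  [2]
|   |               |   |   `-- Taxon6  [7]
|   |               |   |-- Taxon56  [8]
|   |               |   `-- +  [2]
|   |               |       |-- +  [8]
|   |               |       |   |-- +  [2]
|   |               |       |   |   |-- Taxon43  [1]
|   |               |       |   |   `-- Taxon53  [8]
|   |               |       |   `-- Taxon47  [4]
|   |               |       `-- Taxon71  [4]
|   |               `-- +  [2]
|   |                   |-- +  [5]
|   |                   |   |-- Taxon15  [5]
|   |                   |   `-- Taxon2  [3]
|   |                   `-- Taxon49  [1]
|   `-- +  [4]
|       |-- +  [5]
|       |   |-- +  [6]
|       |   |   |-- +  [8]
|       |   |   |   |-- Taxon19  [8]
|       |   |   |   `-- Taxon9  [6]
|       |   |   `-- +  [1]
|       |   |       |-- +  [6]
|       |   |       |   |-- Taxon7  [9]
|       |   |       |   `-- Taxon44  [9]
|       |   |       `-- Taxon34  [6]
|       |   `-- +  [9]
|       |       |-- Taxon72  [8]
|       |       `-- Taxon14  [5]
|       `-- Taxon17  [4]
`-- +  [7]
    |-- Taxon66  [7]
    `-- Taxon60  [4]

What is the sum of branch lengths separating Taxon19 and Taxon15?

The path runs Taxon19 → … → MRCA → … → Taxon15; the MRCA is the node subtending ((((Taxon18,Taxon58),(Taxon57,Taxon33)),Taxon52,(Taxon41,(Taxon39,(((Taxon63,Taxon6),Taxon56,(((Taxon43,Taxon53),Taxon47),Taxon71)),((Taxon15,Taxon2),Taxon49))))),((((Taxon19,Taxon9),((Taxon7,Taxon44),Taxon34)),(Taxon72,Taxon14)),Taxon17)).
Branch lengths along that path: 8 + 8 + 6 + 5 + 4 + 4 + 3 + 5 + 2 + 2 + 5 + 5 = 57.

57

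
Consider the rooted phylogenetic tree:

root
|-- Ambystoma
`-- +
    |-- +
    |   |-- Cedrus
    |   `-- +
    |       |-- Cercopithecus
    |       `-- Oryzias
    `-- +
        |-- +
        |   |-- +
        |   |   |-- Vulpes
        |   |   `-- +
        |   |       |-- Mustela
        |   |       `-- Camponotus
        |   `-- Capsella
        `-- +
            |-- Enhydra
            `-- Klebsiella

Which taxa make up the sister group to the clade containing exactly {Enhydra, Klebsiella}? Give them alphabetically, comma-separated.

Camponotus, Capsella, Mustela, Vulpes

The clade containing exactly {Enhydra, Klebsiella} attaches to the tree at the node subtending (((Vulpes,(Mustela,Camponotus)),Capsella),(Enhydra,Klebsiella)).
The other lineage descending from that same node — the sister group — is ((Vulpes,(Mustela,Camponotus)),Capsella); its 4 tips in alphabetical order are the answer.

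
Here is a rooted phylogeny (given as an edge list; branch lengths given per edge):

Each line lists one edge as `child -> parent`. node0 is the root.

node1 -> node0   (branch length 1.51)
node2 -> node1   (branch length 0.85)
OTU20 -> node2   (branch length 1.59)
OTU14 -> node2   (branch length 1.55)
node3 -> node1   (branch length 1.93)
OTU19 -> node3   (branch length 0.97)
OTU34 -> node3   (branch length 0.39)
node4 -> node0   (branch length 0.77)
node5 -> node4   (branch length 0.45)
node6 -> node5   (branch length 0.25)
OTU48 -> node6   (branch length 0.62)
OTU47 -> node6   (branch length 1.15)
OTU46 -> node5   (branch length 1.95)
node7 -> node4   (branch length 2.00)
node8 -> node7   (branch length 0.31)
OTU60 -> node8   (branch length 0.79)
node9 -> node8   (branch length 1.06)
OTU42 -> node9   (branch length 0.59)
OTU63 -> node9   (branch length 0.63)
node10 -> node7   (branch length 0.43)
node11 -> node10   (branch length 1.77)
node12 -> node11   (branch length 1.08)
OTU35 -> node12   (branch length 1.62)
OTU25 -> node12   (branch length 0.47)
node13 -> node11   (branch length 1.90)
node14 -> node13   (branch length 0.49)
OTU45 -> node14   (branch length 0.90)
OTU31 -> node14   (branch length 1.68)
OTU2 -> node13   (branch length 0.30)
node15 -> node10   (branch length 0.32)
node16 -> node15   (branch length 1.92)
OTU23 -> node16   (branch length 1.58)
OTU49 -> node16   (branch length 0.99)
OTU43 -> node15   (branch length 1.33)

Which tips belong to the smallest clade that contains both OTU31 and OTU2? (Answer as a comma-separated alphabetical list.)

OTU2, OTU31, OTU45

Tracing OTU31: it sits inside (OTU45,OTU31).
Tracing OTU2: it sits inside ((OTU45,OTU31),OTU2).
The smallest clade enclosing both is ((OTU45,OTU31),OTU2); the answer is its 3 terminal taxa in alphabetical order.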